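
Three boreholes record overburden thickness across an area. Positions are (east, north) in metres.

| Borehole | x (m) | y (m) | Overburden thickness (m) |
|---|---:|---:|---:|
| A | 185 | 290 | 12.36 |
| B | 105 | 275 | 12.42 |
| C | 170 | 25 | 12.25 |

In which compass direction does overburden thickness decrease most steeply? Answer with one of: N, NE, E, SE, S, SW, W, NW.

SE

Taking A as reference: B−A = (-80, -15, +0.06); C−A = (-15, -265, -0.11).
Solve a·Δx + b·Δy = Δd: det = (-80)·(-265) − (-15)·(-15) = 20975.
∂d/∂x = [(+0.06)·(-265) − (-0.11)·(-15)] / 20975 = -0.0008367
∂d/∂y = [(-80)·(-0.11) − (-15)·(+0.06)] / 20975 = +0.0004625
Steepest decrease is along −∇f = (+0.0008367 E, -0.0004625 N) → southeast.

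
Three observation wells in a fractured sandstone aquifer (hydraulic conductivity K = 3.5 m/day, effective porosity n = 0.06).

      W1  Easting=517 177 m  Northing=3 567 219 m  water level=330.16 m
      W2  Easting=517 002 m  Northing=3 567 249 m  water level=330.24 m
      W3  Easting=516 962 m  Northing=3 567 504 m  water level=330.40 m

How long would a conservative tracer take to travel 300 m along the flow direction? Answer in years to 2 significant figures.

Differences from W1: to W2 (Δx, Δy, Δh) = (-175, 30, +0.08); to W3 = (-215, 285, +0.24).
Determinant of the coordinate differences = (-175)·285 − (-215)·30 = -43425.
∂h/∂x = [(+0.08)·285 − (+0.24)·30] / -43425 = -0.0003592
∂h/∂y = [(-175)·(+0.24) − (-215)·(+0.08)] / -43425 = +0.0005711
|∇h| = √(-0.0003592² + 0.0005711²) = 0.0006747
Seepage velocity v = K·i/n = 3.5 × 0.0006747 / 0.06 = 0.03936 m/day.
t = 300 / 0.03936 = 7622 days = 20.9 years.

21 years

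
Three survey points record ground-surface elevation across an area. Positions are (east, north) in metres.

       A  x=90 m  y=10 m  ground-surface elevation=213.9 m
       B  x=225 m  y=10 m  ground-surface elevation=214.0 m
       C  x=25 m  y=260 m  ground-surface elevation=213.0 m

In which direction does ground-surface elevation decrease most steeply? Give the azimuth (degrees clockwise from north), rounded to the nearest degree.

348°

Three-point gradient (reference A): Δ to B = (135, 0, +0.1), Δ to C = (-65, 250, -0.9).
∂z/∂x = +0.0007407, ∂z/∂y = -0.003407 (det = 33750).
Steepest decrease is along −∇f: components (-0.0007407 E, +0.003407 N).
Azimuth = atan2(-0.0007407, +0.003407) = 347.7° ≈ 348°.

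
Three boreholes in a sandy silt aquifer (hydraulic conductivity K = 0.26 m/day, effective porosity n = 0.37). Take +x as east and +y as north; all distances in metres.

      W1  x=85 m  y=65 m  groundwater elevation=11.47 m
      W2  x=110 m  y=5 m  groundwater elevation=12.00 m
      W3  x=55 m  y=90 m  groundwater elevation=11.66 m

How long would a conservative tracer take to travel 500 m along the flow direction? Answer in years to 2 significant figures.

71 years

Taking W1 as reference: W2−W1 = (25, -60, +0.53); W3−W1 = (-30, 25, +0.19).
Determinant of the coordinate differences = 25·25 − (-30)·(-60) = -1175.
∂h/∂x = [(+0.53)·25 − (+0.19)·(-60)] / -1175 = -0.02098
∂h/∂y = [25·(+0.19) − (-30)·(+0.53)] / -1175 = -0.01757
|∇h| = √(-0.02098² + -0.01757²) = 0.02737
Seepage velocity v = K·i/n = 0.26 × 0.02737 / 0.37 = 0.01923 m/day.
t = 500 / 0.01923 = 2.6e+04 days = 71.2 years.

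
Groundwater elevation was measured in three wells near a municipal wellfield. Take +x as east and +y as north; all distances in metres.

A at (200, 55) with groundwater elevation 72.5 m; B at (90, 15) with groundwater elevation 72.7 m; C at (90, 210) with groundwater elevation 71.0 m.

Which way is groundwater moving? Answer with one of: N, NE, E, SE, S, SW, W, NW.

With h = a·x + b·y + c and A as origin, the differences give:
  (-110)·a + (-40)·b = +0.2
  (-110)·a + 155·b = -1.5
Eliminate b (×155 and ×(-40), subtract): -21450·a = -29.00 → a = ∂h/∂x = +0.001352
Back-substitute: b = ∂h/∂y = -0.008718.
Flow = −∇h = (-0.001352 east, +0.008718 north), which points north.

N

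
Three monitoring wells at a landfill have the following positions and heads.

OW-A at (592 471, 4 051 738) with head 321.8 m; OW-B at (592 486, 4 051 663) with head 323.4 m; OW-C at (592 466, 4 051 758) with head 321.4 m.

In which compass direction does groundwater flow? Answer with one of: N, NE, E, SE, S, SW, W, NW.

NE

Taking OW-A as reference: OW-B−OW-A = (15, -75, +1.6); OW-C−OW-A = (-5, 20, -0.4).
Solve a·Δx + b·Δy = Δh: det = 15·20 − (-5)·(-75) = -75.
∂h/∂x = [(+1.6)·20 − (-0.4)·(-75)] / -75 = -0.02667
∂h/∂y = [15·(-0.4) − (-5)·(+1.6)] / -75 = -0.02667
Flow = −∇h = (+0.02667 east, +0.02667 north), which points northeast.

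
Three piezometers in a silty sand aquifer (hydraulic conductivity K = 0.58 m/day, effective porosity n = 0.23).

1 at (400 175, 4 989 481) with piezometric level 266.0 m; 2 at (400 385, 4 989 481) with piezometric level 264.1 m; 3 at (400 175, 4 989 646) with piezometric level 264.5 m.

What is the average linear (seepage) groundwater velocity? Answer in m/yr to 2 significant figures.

∂h/∂x = (264.1 − 266.0) / (400385 − 400175) = -0.009048
∂h/∂y = (264.5 − 266.0) / (4989646 − 4989481) = -0.009091
|∇h| = √(-0.009048² + -0.009091²) = 0.01283
Seepage velocity v = K·i/n = 0.58 × 0.01283 / 0.23 = 0.03235 m/day = 11.82 m/yr.

12 m/yr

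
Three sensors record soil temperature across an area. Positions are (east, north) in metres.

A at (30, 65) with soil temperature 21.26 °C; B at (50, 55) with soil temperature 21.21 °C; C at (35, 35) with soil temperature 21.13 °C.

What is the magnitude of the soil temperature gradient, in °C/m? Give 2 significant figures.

0.0043 °C/m

With T = a·x + b·y + c and A as origin, the differences give:
  20·a + (-10)·b = -0.05
  5·a + (-30)·b = -0.13
Eliminate b (×(-30) and ×(-10), subtract): -550·a = 0.200 → a = ∂T/∂x = -0.0003636
Back-substitute: b = ∂T/∂y = +0.004273.
|∇f| = √(-0.0003636² + 0.004273²) = 0.004288 °C/m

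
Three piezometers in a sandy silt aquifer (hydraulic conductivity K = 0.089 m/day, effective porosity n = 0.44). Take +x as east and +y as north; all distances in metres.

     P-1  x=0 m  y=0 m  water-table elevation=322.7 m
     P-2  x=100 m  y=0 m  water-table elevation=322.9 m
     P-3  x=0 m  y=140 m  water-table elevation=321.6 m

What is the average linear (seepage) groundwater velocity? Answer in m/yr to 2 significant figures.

∂h/∂x = (322.9 − 322.7) / (100 − 0) = +0.002000
∂h/∂y = (321.6 − 322.7) / (140 − 0) = -0.007857
|∇h| = √(0.002000² + -0.007857²) = 0.008108
Seepage velocity v = K·i/n = 0.089 × 0.008108 / 0.44 = 0.00164 m/day = 0.599 m/yr.

0.60 m/yr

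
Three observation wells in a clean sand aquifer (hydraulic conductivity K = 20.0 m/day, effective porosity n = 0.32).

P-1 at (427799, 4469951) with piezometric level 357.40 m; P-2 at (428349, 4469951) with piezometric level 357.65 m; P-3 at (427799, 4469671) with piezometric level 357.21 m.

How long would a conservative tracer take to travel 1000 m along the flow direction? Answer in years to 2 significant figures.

∂h/∂x = (357.65 − 357.40) / (428349 − 427799) = +0.0004545
∂h/∂y = (357.21 − 357.40) / (4469671 − 4469951) = +0.0006786
|∇h| = √(0.0004545² + 0.0006786²) = 0.0008167
Seepage velocity v = K·i/n = 20.0 × 0.0008167 / 0.32 = 0.05104 m/day.
t = 1000 / 0.05104 = 1.959e+04 days = 53.6 years.

54 years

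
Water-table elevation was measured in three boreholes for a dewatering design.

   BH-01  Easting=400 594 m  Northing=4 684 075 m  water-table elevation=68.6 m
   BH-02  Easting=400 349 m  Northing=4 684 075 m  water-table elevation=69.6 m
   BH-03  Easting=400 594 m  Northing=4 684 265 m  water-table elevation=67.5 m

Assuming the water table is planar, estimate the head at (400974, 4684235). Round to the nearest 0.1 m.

66.1 m

∂h/∂x = (69.6 − 68.6) / (400349 − 400594) = -0.004082
∂h/∂y = (67.5 − 68.6) / (4684265 − 4684075) = -0.005789
h(400974, 4684235) = 68.6 + (-0.004082)·(380) + (-0.005789)·(160) = 68.6 -1.551 -0.926 = 66.123 m.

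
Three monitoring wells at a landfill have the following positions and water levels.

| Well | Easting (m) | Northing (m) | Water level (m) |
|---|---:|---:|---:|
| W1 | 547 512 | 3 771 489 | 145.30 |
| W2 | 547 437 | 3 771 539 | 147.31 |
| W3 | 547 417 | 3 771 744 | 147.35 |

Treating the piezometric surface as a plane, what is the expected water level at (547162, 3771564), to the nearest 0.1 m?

Taking W1 as reference: W2−W1 = (-75, 50, +2.01); W3−W1 = (-95, 255, +2.05).
Determinant of the coordinate differences = (-75)·255 − (-95)·50 = -14375.
∂h/∂x = [(+2.01)·255 − (+2.05)·50] / -14375 = -0.02853
∂h/∂y = [(-75)·(+2.05) − (-95)·(+2.01)] / -14375 = -0.002588
h(547162, 3771564) = 145.30 + (-0.02853)·(-350) + (-0.002588)·(75) = 145.30 +9.984 -0.194 = 155.090 m.

155.1 m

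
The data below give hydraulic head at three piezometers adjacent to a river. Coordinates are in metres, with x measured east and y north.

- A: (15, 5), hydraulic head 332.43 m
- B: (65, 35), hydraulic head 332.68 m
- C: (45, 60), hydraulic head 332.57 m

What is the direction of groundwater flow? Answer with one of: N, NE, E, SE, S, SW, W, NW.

W

Taking A as reference: B−A = (50, 30, +0.25); C−A = (30, 55, +0.14).
Determinant of the coordinate differences = 50·55 − 30·30 = 1850.
∂h/∂x = [(+0.25)·55 − (+0.14)·30] / 1850 = +0.005162
∂h/∂y = [50·(+0.14) − 30·(+0.25)] / 1850 = -0.0002703
Flow = −∇h = (-0.005162 east, +0.0002703 north), which points west.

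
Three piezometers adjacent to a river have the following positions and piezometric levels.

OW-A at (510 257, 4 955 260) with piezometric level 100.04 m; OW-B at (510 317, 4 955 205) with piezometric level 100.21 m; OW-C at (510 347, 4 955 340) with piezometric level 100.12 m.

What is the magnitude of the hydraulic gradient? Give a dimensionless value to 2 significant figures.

0.0021

Taking OW-A as reference: OW-B−OW-A = (60, -55, +0.17); OW-C−OW-A = (90, 80, +0.08).
Determinant of the coordinate differences = 60·80 − 90·(-55) = 9750.
∂h/∂x = [(+0.17)·80 − (+0.08)·(-55)] / 9750 = +0.001846
∂h/∂y = [60·(+0.08) − 90·(+0.17)] / 9750 = -0.001077
|∇h| = √(0.001846² + -0.001077²) = 0.002137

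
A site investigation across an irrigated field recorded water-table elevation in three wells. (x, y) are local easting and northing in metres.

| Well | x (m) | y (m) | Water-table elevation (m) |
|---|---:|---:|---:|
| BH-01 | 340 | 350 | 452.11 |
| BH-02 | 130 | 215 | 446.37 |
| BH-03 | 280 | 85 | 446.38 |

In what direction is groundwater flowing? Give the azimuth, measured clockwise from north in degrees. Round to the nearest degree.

221°

Taking BH-01 as reference: BH-02−BH-01 = (-210, -135, -5.74); BH-03−BH-01 = (-60, -265, -5.73).
Determinant of the coordinate differences = (-210)·(-265) − (-60)·(-135) = 47550.
∂h/∂x = [(-5.74)·(-265) − (-5.73)·(-135)] / 47550 = +0.01572
∂h/∂y = [(-210)·(-5.73) − (-60)·(-5.74)] / 47550 = +0.01806
Flow direction (−∇h) has components (-0.01572 E, -0.01806 N).
Azimuth = atan2(E, N) = atan2(-0.01572, -0.01806) = 221.0° ≈ 221°.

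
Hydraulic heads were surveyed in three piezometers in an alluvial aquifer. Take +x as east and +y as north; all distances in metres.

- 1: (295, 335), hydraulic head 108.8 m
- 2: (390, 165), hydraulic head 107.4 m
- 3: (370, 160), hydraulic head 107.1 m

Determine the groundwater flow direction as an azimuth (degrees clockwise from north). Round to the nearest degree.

218°

With h = a·x + b·y + c and 1 as origin, the differences give:
  95·a + (-170)·b = -1.4
  75·a + (-175)·b = -1.7
Eliminate b (×(-175) and ×(-170), subtract): -3875·a = -44.00 → a = ∂h/∂x = +0.01135
Back-substitute: b = ∂h/∂y = +0.01458.
Flow direction (−∇h) has components (-0.01135 E, -0.01458 N).
Azimuth = atan2(E, N) = atan2(-0.01135, -0.01458) = 217.9° ≈ 218°.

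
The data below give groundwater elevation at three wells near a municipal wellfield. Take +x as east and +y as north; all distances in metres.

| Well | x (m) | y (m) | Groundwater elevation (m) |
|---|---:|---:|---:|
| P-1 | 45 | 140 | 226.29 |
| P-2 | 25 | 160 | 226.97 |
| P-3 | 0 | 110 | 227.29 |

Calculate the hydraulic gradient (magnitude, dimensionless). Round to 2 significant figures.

0.028

Three-point gradient (reference P-1): Δ to P-2 = (-20, 20, +0.68), Δ to P-3 = (-45, -30, +1.00).
∂h/∂x = -0.02693, ∂h/∂y = +0.007067 (det = 1500).
|∇h| = √(-0.02693² + 0.007067²) = 0.02784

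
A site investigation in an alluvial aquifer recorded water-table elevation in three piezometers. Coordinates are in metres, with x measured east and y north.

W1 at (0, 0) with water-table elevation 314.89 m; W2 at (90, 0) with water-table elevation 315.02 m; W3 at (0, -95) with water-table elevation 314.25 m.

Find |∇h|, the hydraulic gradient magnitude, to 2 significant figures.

∂h/∂x = (315.02 − 314.89) / (90 − 0) = +0.001444
∂h/∂y = (314.25 − 314.89) / (-95 − 0) = +0.006737
|∇h| = √(0.001444² + 0.006737²) = 0.00689

0.0069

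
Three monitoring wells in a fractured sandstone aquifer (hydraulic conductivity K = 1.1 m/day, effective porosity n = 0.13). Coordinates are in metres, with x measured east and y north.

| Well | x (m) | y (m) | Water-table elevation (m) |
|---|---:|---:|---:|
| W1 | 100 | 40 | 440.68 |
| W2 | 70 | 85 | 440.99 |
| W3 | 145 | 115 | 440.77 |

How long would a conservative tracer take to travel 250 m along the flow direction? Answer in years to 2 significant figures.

14 years

With h = a·x + b·y + c and W1 as origin, the differences give:
  (-30)·a + 45·b = +0.31
  45·a + 75·b = +0.09
Eliminate b (×75 and ×45, subtract): -4275·a = 19.200 → a = ∂h/∂x = -0.004491
Back-substitute: b = ∂h/∂y = +0.003895.
|∇h| = √(-0.004491² + 0.003895²) = 0.005945
Seepage velocity v = K·i/n = 1.1 × 0.005945 / 0.13 = 0.0503 m/day.
t = 250 / 0.0503 = 4970 days = 13.6 years.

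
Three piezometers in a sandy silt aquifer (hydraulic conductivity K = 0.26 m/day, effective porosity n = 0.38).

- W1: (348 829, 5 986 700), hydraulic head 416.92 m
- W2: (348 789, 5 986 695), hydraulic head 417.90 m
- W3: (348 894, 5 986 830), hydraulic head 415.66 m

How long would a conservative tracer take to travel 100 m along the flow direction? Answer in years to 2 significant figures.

Taking W1 as reference: W2−W1 = (-40, -5, +0.98); W3−W1 = (65, 130, -1.26).
Determinant of the coordinate differences = (-40)·130 − 65·(-5) = -4875.
∂h/∂x = [(+0.98)·130 − (-1.26)·(-5)] / -4875 = -0.02484
∂h/∂y = [(-40)·(-1.26) − 65·(+0.98)] / -4875 = +0.002728
|∇h| = √(-0.02484² + 0.002728²) = 0.02499
Seepage velocity v = K·i/n = 0.26 × 0.02499 / 0.38 = 0.0171 m/day.
t = 100 / 0.0171 = 5848 days = 16 years.

16 years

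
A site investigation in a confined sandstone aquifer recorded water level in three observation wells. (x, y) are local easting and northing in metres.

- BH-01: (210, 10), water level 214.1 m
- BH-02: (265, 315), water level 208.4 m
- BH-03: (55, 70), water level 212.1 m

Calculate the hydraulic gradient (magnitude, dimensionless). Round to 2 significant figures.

0.020

Taking BH-01 as reference: BH-02−BH-01 = (55, 305, -5.7); BH-03−BH-01 = (-155, 60, -2.0).
Determinant of the coordinate differences = 55·60 − (-155)·305 = 50575.
∂h/∂x = [(-5.7)·60 − (-2.0)·305] / 50575 = +0.005299
∂h/∂y = [55·(-2.0) − (-155)·(-5.7)] / 50575 = -0.01964
|∇h| = √(0.005299² + -0.01964²) = 0.02034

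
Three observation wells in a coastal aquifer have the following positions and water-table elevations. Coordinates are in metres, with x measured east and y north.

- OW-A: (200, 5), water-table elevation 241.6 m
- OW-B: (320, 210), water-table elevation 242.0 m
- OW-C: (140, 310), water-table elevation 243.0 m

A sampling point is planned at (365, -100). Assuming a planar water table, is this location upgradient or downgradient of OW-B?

downgradient

Three-point gradient (reference OW-A): Δ to OW-B = (120, 205, +0.4), Δ to OW-C = (-60, 305, +1.4).
∂h/∂x = -0.003374, ∂h/∂y = +0.003926 (det = 48900).
Head at (365, -100) = 241.6 + (-0.003374)·(165) + (+0.003926)·(-105) = 240.63 m.
That is lower than the 242.0 m at OW-B, so the point is downgradient.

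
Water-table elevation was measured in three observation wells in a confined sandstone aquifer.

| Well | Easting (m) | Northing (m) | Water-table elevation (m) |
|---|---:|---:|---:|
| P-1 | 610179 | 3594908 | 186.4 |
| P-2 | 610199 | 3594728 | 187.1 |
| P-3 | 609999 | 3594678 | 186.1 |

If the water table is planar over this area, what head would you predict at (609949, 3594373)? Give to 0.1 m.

Three-point gradient (reference P-1): Δ to P-2 = (20, -180, +0.7), Δ to P-3 = (-180, -230, -0.3).
∂h/∂x = +0.005811, ∂h/∂y = -0.003243 (det = -37000).
h(609949, 3594373) = 186.4 + (+0.005811)·(-230) + (-0.003243)·(-535) = 186.4 -1.336 +1.735 = 186.799 m.

186.8 m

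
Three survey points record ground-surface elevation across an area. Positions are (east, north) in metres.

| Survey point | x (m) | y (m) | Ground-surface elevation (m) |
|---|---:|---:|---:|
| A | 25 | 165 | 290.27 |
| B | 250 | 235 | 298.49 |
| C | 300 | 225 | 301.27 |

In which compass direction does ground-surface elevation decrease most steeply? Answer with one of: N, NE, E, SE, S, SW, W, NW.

Taking A as reference: B−A = (225, 70, +8.22); C−A = (275, 60, +11.00).
Solve a·Δx + b·Δy = Δz: det = 225·60 − 275·70 = -5750.
∂z/∂x = [(+8.22)·60 − (+11.00)·70] / -5750 = +0.04814
∂z/∂y = [225·(+11.00) − 275·(+8.22)] / -5750 = -0.03730
Steepest decrease is along −∇f = (-0.04814 E, +0.03730 N) → northwest.

NW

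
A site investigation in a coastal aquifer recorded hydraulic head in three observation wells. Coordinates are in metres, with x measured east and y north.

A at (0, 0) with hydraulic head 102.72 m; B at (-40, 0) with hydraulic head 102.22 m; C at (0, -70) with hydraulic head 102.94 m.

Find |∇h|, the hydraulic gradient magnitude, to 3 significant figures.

0.0129

∂h/∂x = (102.22 − 102.72) / (-40 − 0) = +0.01250
∂h/∂y = (102.94 − 102.72) / (-70 − 0) = -0.003143
|∇h| = √(0.01250² + -0.003143²) = 0.01289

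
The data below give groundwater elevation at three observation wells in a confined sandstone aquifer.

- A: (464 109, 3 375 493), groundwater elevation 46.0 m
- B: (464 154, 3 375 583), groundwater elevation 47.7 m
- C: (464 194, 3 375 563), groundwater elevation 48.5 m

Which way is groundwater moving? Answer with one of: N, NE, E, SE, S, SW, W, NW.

Taking A as reference: B−A = (45, 90, +1.7); C−A = (85, 70, +2.5).
Solve a·Δx + b·Δy = Δh: det = 45·70 − 85·90 = -4500.
∂h/∂x = [(+1.7)·70 − (+2.5)·90] / -4500 = +0.02356
∂h/∂y = [45·(+2.5) − 85·(+1.7)] / -4500 = +0.007111
Flow = −∇h = (-0.02356 east, -0.007111 north), which points west.

W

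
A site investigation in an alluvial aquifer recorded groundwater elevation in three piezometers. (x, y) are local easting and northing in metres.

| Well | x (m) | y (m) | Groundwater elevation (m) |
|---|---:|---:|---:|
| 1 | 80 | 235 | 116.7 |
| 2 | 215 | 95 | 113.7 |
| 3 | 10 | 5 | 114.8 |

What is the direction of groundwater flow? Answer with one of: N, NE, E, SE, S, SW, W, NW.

SE

Taking 1 as reference: 2−1 = (135, -140, -3.0); 3−1 = (-70, -230, -1.9).
Solve a·Δx + b·Δy = Δh: det = 135·(-230) − (-70)·(-140) = -40850.
∂h/∂x = [(-3.0)·(-230) − (-1.9)·(-140)] / -40850 = -0.01038
∂h/∂y = [135·(-1.9) − (-70)·(-3.0)] / -40850 = +0.01142
Flow = −∇h = (+0.01038 east, -0.01142 north), which points southeast.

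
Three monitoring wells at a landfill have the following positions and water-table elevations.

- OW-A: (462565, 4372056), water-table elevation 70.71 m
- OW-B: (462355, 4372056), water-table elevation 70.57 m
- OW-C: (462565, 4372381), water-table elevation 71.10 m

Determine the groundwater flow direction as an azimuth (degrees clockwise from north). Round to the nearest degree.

∂h/∂x = (70.57 − 70.71) / (462355 − 462565) = +0.0006667
∂h/∂y = (71.10 − 70.71) / (4372381 − 4372056) = +0.001200
Flow direction (−∇h) has components (-0.0006667 E, -0.001200 N).
Azimuth = atan2(E, N) = atan2(-0.0006667, -0.001200) = 209.1° ≈ 209°.

209°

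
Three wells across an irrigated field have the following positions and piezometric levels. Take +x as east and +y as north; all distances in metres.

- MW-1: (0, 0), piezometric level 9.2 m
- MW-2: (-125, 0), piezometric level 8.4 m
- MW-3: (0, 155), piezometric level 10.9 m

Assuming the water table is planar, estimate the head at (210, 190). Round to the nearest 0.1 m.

12.6 m

∂h/∂x = (8.4 − 9.2) / (-125 − 0) = +0.006400
∂h/∂y = (10.9 − 9.2) / (155 − 0) = +0.01097
h(210, 190) = 9.2 + (+0.006400)·(210) + (+0.01097)·(190) = 9.2 +1.344 +2.084 = 12.628 m.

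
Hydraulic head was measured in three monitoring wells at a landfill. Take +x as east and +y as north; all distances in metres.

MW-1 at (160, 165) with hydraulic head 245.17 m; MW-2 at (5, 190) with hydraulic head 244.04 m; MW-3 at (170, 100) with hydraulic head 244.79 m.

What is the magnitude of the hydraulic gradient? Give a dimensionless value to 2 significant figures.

With h = a·x + b·y + c and MW-1 as origin, the differences give:
  (-155)·a + 25·b = -1.13
  10·a + (-65)·b = -0.38
Eliminate b (×(-65) and ×25, subtract): 9825·a = 82.950 → a = ∂h/∂x = +0.008443
Back-substitute: b = ∂h/∂y = +0.007145.
|∇h| = √(0.008443² + 0.007145²) = 0.01106

0.011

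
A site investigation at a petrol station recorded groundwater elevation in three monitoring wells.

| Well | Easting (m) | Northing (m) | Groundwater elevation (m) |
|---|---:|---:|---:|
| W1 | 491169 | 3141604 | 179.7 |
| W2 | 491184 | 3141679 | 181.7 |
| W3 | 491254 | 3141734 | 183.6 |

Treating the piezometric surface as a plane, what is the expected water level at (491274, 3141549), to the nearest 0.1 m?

179.1 m

Differences from W1: to W2 (Δx, Δy, Δh) = (15, 75, +2.0); to W3 = (85, 130, +3.9).
Solve a·Δx + b·Δy = Δh: det = 15·130 − 85·75 = -4425.
∂h/∂x = [(+2.0)·130 − (+3.9)·75] / -4425 = +0.007345
∂h/∂y = [15·(+3.9) − 85·(+2.0)] / -4425 = +0.02520
h(491274, 3141549) = 179.7 + (+0.007345)·(105) + (+0.02520)·(-55) = 179.7 +0.771 -1.386 = 179.085 m.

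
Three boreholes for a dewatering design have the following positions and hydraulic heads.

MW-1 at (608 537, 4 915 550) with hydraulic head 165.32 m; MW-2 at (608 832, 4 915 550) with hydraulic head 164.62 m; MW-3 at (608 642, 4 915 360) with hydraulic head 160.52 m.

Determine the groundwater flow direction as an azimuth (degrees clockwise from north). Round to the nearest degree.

174°

Three-point gradient (reference MW-1): Δ to MW-2 = (295, 0, -0.70), Δ to MW-3 = (105, -190, -4.80).
∂h/∂x = -0.002373, ∂h/∂y = +0.02395 (det = -56050).
Flow direction (−∇h) has components (+0.002373 E, -0.02395 N).
Azimuth = atan2(E, N) = atan2(+0.002373, -0.02395) = 174.3° ≈ 174°.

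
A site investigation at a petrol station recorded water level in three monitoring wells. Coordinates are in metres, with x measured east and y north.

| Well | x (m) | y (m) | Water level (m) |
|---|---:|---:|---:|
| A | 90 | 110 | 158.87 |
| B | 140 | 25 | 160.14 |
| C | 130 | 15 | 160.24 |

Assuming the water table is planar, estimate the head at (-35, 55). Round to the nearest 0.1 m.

159.2 m

Differences from A: to B (Δx, Δy, Δh) = (50, -85, +1.27); to C = (40, -95, +1.37).
Determinant of the coordinate differences = 50·(-95) − 40·(-85) = -1350.
∂h/∂x = [(+1.27)·(-95) − (+1.37)·(-85)] / -1350 = +0.003111
∂h/∂y = [50·(+1.37) − 40·(+1.27)] / -1350 = -0.01311
h(-35, 55) = 158.87 + (+0.003111)·(-125) + (-0.01311)·(-55) = 158.87 -0.389 +0.721 = 159.202 m.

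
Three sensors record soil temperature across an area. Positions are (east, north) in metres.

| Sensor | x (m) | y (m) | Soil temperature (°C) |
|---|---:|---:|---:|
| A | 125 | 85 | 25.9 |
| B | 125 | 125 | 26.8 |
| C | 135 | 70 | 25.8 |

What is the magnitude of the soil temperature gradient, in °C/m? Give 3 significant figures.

With T = a·x + b·y + c and A as origin, the differences give:
  0·a + 40·b = +0.9
  10·a + (-15)·b = -0.1
Eliminate b (×(-15) and ×40, subtract): -400·a = -9.50 → a = ∂T/∂x = +0.02375
Back-substitute: b = ∂T/∂y = +0.02250.
|∇f| = √(0.02375² + 0.02250²) = 0.03272 °C/m

0.0327 °C/m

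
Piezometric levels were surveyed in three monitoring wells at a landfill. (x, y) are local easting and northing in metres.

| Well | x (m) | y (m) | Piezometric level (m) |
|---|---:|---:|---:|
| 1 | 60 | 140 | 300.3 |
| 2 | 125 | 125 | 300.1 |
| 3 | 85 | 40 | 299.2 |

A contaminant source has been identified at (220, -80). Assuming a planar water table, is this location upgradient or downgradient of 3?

Three-point gradient (reference 1): Δ to 2 = (65, -15, -0.2), Δ to 3 = (25, -100, -1.1).
∂h/∂x = -0.0005714, ∂h/∂y = +0.01086 (det = -6125).
Head at (220, -80) = 300.3 + (-0.0005714)·(160) + (+0.01086)·(-220) = 297.82 m.
That is lower than the 299.2 m at 3, so the point is downgradient.

downgradient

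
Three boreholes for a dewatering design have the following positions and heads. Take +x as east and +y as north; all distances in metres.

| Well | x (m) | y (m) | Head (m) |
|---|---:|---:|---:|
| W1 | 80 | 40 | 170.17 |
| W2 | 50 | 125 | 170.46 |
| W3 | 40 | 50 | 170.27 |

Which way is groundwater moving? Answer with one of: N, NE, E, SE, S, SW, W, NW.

Taking W1 as reference: W2−W1 = (-30, 85, +0.29); W3−W1 = (-40, 10, +0.10).
Determinant of the coordinate differences = (-30)·10 − (-40)·85 = 3100.
∂h/∂x = [(+0.29)·10 − (+0.10)·85] / 3100 = -0.001806
∂h/∂y = [(-30)·(+0.10) − (-40)·(+0.29)] / 3100 = +0.002774
Flow = −∇h = (+0.001806 east, -0.002774 north), which points southeast.

SE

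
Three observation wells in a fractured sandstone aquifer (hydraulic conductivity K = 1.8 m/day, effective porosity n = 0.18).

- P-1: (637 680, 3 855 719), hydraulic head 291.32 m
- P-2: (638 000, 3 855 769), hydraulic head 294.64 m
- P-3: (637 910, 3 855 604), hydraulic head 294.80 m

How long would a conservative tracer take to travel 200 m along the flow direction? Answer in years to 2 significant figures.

Differences from P-1: to P-2 (Δx, Δy, Δh) = (320, 50, +3.32); to P-3 = (230, -115, +3.48).
Solve a·Δx + b·Δy = Δh: det = 320·(-115) − 230·50 = -48300.
∂h/∂x = [(+3.32)·(-115) − (+3.48)·50] / -48300 = +0.01151
∂h/∂y = [320·(+3.48) − 230·(+3.32)] / -48300 = -0.007246
|∇h| = √(0.01151² + -0.007246²) = 0.0136
Seepage velocity v = K·i/n = 1.8 × 0.0136 / 0.18 = 0.136 m/day.
t = 200 / 0.136 = 1471 days = 4.03 years.

4.0 years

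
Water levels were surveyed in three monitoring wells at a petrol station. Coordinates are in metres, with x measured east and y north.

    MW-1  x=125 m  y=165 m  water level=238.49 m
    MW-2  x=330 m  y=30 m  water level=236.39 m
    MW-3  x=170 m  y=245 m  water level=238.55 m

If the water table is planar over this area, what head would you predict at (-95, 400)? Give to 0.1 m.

241.2 m

Differences from MW-1: to MW-2 (Δx, Δy, Δh) = (205, -135, -2.10); to MW-3 = (45, 80, +0.06).
Solve a·Δx + b·Δy = Δh: det = 205·80 − 45·(-135) = 22475.
∂h/∂x = [(-2.10)·80 − (+0.06)·(-135)] / 22475 = -0.007115
∂h/∂y = [205·(+0.06) − 45·(-2.10)] / 22475 = +0.004752
h(-95, 400) = 238.49 + (-0.007115)·(-220) + (+0.004752)·(235) = 238.49 +1.565 +1.117 = 241.172 m.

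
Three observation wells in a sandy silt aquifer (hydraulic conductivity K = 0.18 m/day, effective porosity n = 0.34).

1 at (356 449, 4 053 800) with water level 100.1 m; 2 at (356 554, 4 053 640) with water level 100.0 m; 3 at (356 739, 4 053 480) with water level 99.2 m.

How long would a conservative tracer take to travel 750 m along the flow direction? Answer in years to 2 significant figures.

380 years

Three-point gradient (reference 1): Δ to 2 = (105, -160, -0.1), Δ to 3 = (290, -320, -0.9).
∂h/∂x = -0.008750, ∂h/∂y = -0.005117 (det = 12800).
|∇h| = √(-0.008750² + -0.005117²) = 0.01014
Seepage velocity v = K·i/n = 0.18 × 0.01014 / 0.34 = 0.005368 m/day.
t = 750 / 0.005368 = 1.397e+05 days = 382 years.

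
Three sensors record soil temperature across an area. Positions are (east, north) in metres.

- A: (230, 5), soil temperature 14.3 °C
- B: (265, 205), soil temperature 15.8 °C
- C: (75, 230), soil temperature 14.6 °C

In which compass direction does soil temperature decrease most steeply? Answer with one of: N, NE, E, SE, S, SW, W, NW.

SW

Three-point gradient (reference A): Δ to B = (35, 200, +1.5), Δ to C = (-155, 225, +0.3).
∂T/∂x = +0.007138, ∂T/∂y = +0.006251 (det = 38875).
Steepest decrease is along −∇f = (-0.007138 E, -0.006251 N) → southwest.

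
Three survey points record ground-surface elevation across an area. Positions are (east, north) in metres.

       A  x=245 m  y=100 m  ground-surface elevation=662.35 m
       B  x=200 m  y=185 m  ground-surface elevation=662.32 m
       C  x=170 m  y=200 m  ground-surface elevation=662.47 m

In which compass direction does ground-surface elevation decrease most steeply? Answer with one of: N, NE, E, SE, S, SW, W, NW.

Differences from A: to B (Δx, Δy, Δh) = (-45, 85, -0.03); to C = (-75, 100, +0.12).
Determinant of the coordinate differences = (-45)·100 − (-75)·85 = 1875.
∂z/∂x = [(-0.03)·100 − (+0.12)·85] / 1875 = -0.007040
∂z/∂y = [(-45)·(+0.12) − (-75)·(-0.03)] / 1875 = -0.004080
Steepest decrease is along −∇f = (+0.007040 E, +0.004080 N) → northeast.

NE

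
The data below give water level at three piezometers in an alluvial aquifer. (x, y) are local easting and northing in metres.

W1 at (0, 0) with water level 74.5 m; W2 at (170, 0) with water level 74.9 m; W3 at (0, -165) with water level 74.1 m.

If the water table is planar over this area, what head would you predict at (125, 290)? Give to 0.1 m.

∂h/∂x = (74.9 − 74.5) / (170 − 0) = +0.002353
∂h/∂y = (74.1 − 74.5) / (-165 − 0) = +0.002424
h(125, 290) = 74.5 + (+0.002353)·(125) + (+0.002424)·(290) = 74.5 +0.294 +0.703 = 75.497 m.

75.5 m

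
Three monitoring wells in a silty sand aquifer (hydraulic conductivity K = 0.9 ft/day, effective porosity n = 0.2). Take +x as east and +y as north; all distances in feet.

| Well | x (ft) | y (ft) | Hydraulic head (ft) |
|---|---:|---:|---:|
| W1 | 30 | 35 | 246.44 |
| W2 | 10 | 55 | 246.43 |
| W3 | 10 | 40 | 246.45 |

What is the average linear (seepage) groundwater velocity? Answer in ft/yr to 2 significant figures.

2.6 ft/yr

With h = a·x + b·y + c and W1 as origin, the differences give:
  (-20)·a + 20·b = -0.01
  (-20)·a + 5·b = +0.01
Eliminate b (×5 and ×20, subtract): 300·a = -0.250 → a = ∂h/∂x = -0.0008333
Back-substitute: b = ∂h/∂y = -0.001333.
|∇h| = √(-0.0008333² + -0.001333²) = 0.001572
Seepage velocity v = K·i/n = 0.9 × 0.001572 / 0.2 = 0.007074 ft/day = 2.584 ft/yr.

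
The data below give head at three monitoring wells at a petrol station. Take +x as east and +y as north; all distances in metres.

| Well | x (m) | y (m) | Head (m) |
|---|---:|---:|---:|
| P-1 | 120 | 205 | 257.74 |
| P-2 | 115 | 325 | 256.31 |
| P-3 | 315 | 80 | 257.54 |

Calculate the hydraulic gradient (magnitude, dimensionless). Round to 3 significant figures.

Three-point gradient (reference P-1): Δ to P-2 = (-5, 120, -1.43), Δ to P-3 = (195, -125, -0.20).
∂h/∂x = -0.008902, ∂h/∂y = -0.01229 (det = -22775).
|∇h| = √(-0.008902² + -0.01229²) = 0.01518

0.0152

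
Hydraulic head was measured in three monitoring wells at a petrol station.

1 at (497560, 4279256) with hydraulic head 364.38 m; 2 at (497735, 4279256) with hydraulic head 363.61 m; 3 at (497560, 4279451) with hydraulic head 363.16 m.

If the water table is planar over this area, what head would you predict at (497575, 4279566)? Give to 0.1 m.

362.4 m

∂h/∂x = (363.61 − 364.38) / (497735 − 497560) = -0.004400
∂h/∂y = (363.16 − 364.38) / (4279451 − 4279256) = -0.006256
h(497575, 4279566) = 364.38 + (-0.004400)·(15) + (-0.006256)·(310) = 364.38 -0.066 -1.939 = 362.375 m.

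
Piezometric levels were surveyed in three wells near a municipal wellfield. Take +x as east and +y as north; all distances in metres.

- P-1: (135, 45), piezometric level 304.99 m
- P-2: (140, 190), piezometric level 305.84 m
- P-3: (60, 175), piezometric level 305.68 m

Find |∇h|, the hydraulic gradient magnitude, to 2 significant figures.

0.0059

Differences from P-1: to P-2 (Δx, Δy, Δh) = (5, 145, +0.85); to P-3 = (-75, 130, +0.69).
Determinant of the coordinate differences = 5·130 − (-75)·145 = 11525.
∂h/∂x = [(+0.85)·130 − (+0.69)·145] / 11525 = +0.0009067
∂h/∂y = [5·(+0.69) − (-75)·(+0.85)] / 11525 = +0.005831
|∇h| = √(0.0009067² + 0.005831²) = 0.005901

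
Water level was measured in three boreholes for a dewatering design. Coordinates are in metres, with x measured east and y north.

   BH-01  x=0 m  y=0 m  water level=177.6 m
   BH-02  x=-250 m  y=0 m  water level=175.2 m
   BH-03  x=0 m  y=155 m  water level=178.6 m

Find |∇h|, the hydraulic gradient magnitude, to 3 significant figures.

0.0116

∂h/∂x = (175.2 − 177.6) / (-250 − 0) = +0.009600
∂h/∂y = (178.6 − 177.6) / (155 − 0) = +0.006452
|∇h| = √(0.009600² + 0.006452²) = 0.01157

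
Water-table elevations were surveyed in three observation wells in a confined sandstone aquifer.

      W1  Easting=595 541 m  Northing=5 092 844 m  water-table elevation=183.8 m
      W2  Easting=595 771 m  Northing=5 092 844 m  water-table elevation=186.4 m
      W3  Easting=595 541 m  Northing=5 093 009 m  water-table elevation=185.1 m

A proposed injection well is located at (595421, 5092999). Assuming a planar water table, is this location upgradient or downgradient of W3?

∂h/∂x = (186.4 − 183.8) / (595771 − 595541) = +0.01130
∂h/∂y = (185.1 − 183.8) / (5093009 − 5092844) = +0.007879
Head at (595421, 5092999) = 183.8 + (+0.01130)·(-120) + (+0.007879)·(155) = 183.66 m.
That is lower than the 185.1 m at W3, so the point is downgradient.

downgradient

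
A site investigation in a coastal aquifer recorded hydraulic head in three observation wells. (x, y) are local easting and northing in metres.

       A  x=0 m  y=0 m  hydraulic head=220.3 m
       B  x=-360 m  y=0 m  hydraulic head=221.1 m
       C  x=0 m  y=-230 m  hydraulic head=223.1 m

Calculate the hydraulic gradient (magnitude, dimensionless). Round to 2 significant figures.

∂h/∂x = (221.1 − 220.3) / (-360 − 0) = -0.002222
∂h/∂y = (223.1 − 220.3) / (-230 − 0) = -0.01217
|∇h| = √(-0.002222² + -0.01217²) = 0.01237

0.012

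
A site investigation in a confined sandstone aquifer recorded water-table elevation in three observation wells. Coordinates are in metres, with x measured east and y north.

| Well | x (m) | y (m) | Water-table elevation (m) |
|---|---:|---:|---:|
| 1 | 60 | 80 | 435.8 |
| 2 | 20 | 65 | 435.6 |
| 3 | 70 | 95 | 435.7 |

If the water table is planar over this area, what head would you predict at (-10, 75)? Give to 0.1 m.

435.2 m

With h = a·x + b·y + c and 1 as origin, the differences give:
  (-40)·a + (-15)·b = -0.2
  10·a + 15·b = -0.1
Eliminate b (×15 and ×(-15), subtract): -450·a = -4.50 → a = ∂h/∂x = +0.01000
Back-substitute: b = ∂h/∂y = -0.01333.
h(-10, 75) = 435.8 + (+0.01000)·(-70) + (-0.01333)·(-5) = 435.8 -0.700 +0.067 = 435.167 m.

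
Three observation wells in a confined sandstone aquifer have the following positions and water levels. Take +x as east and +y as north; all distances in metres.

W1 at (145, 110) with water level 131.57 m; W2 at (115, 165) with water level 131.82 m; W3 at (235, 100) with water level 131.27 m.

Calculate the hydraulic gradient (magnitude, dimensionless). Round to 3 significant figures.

0.00418

Taking W1 as reference: W2−W1 = (-30, 55, +0.25); W3−W1 = (90, -10, -0.30).
Solve a·Δx + b·Δy = Δh: det = (-30)·(-10) − 90·55 = -4650.
∂h/∂x = [(+0.25)·(-10) − (-0.30)·55] / -4650 = -0.003011
∂h/∂y = [(-30)·(-0.30) − 90·(+0.25)] / -4650 = +0.002903
|∇h| = √(-0.003011² + 0.002903²) = 0.004183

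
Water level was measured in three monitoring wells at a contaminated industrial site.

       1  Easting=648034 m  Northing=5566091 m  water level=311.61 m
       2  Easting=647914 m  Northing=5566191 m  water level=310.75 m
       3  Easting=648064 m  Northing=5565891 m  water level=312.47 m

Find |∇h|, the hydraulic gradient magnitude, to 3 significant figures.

0.00551

With h = a·x + b·y + c and 1 as origin, the differences give:
  (-120)·a + 100·b = -0.86
  30·a + (-200)·b = +0.86
Eliminate b (×(-200) and ×100, subtract): 21000·a = 86.000 → a = ∂h/∂x = +0.004095
Back-substitute: b = ∂h/∂y = -0.003686.
|∇h| = √(0.004095² + -0.003686²) = 0.00551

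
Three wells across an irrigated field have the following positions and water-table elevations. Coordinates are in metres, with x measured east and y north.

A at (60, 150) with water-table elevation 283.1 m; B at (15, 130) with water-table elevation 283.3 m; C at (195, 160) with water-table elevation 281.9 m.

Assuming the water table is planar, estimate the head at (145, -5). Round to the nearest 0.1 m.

Three-point gradient (reference A): Δ to B = (-45, -20, +0.2), Δ to C = (135, 10, -1.2).
∂h/∂x = -0.009778, ∂h/∂y = +0.01200 (det = 2250).
h(145, -5) = 283.1 + (-0.009778)·(85) + (+0.01200)·(-155) = 283.1 -0.831 -1.860 = 280.409 m.

280.4 m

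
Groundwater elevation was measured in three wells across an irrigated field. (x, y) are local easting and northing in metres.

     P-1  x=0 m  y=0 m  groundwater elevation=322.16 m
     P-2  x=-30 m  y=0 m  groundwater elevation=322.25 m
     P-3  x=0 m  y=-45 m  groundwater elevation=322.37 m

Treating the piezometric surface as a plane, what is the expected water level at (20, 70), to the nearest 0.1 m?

321.8 m

∂h/∂x = (322.25 − 322.16) / (-30 − 0) = -0.003000
∂h/∂y = (322.37 − 322.16) / (-45 − 0) = -0.004667
h(20, 70) = 322.16 + (-0.003000)·(20) + (-0.004667)·(70) = 322.16 -0.060 -0.327 = 321.773 m.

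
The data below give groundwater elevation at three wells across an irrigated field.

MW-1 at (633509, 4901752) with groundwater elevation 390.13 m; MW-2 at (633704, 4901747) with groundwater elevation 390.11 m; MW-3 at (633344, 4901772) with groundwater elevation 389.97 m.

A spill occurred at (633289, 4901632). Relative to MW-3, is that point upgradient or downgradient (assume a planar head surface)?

With h = a·x + b·y + c and MW-1 as origin, the differences give:
  195·a + (-5)·b = -0.02
  (-165)·a + 20·b = -0.16
Eliminate b (×20 and ×(-5), subtract): 3075·a = -1.200 → a = ∂h/∂x = -0.0003902
Back-substitute: b = ∂h/∂y = -0.01122.
Head at (633289, 4901632) = 390.13 + (-0.0003902)·(-220) + (-0.01122)·(-120) = 391.56 m.
That is higher than the 389.97 m at MW-3, so the point is upgradient.

upgradient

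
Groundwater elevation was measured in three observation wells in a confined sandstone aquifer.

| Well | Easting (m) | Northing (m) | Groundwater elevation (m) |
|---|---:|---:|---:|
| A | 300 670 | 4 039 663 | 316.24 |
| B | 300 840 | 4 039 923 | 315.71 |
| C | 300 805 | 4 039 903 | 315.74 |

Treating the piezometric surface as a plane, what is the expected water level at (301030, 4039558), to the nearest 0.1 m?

Taking A as reference: B−A = (170, 260, -0.53); C−A = (135, 240, -0.50).
Solve a·Δx + b·Δy = Δh: det = 170·240 − 135·260 = 5700.
∂h/∂x = [(-0.53)·240 − (-0.50)·260] / 5700 = +0.0004912
∂h/∂y = [170·(-0.50) − 135·(-0.53)] / 5700 = -0.002360
h(301030, 4039558) = 316.24 + (+0.0004912)·(360) + (-0.002360)·(-105) = 316.24 +0.177 +0.248 = 316.665 m.

316.7 m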